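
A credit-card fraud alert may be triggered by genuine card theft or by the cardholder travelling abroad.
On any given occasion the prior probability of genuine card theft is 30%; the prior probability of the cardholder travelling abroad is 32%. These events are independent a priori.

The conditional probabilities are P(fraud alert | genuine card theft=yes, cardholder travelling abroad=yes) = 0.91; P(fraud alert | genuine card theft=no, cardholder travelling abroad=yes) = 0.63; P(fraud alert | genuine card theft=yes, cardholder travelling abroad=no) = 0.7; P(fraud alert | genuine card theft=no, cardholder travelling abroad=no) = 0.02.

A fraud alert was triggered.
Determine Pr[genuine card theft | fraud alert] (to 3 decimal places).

Pr[genuine card theft | fraud alert] ≈ 0.604

By total probability over the 4 (genuine card theft, cardholder travelling abroad) configurations:
  P(fraud alert) = 0.02*0.7*0.68 + 0.63*0.7*0.32 + 0.7*0.3*0.68 + 0.91*0.3*0.32
        = 0.009520 + 0.141120 + 0.142800 + 0.087360 = 0.380800
Configurations with genuine card theft contribute 0.230160, so
  P(genuine card theft | fraud alert) = 0.230160 / 0.380800 ≈ 0.604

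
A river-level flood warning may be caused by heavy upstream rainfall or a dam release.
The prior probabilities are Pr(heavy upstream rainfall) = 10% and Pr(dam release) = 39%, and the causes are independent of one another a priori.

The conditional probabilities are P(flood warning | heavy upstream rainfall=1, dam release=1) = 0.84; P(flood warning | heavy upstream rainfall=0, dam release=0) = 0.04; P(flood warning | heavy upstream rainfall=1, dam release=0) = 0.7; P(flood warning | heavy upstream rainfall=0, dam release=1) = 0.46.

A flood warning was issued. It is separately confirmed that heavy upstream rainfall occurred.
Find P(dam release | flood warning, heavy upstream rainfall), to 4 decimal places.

P(flood warning | heavy upstream rainfall) = 0.7*0.61 + 0.84*0.39 = 0.427000 + 0.327600 = 0.754600
The dam release-present share is 0.84*0.39 = 0.327600.
So P(dam release | flood warning, heavy upstream rainfall) = 0.327600/0.754600 ≈ 0.4341.

P(dam release | flood warning, heavy upstream rainfall) ≈ 0.4341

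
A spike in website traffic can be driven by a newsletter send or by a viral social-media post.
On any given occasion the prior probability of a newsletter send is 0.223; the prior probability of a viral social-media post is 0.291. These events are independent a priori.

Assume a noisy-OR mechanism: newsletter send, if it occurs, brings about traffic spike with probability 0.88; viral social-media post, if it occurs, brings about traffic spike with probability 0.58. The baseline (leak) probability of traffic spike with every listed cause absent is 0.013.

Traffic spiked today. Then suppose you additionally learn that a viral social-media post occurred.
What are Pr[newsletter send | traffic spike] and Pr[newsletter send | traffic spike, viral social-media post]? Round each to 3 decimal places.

Pr[newsletter send | traffic spike] ≈ 0.590; Pr[newsletter send | traffic spike, viral social-media post] ≈ 0.318

Under noisy-OR, P(traffic spike | causes) = 1 − (1−0.013)·∏(1−qᵢ) over the active causes.
Weight on newsletter send=true, given the evidence: 0.139381 + 0.061665 = 0.201046
Denominator P(traffic spike): 0.013·0.777·0.709 + 0.58546·0.777·0.291 + 0.88156·0.223·0.709 + 0.950255·0.223·0.291 = 0.340585
P(newsletter send | traffic spike) = 0.201046/0.340585 ≈ 0.590

Now condition on the additional information:
For the numerator, keep only newsletter send=true terms: 0.950255*0.223 = 0.211907
Normalizer over all consistent configurations: 0.58546*0.777 + 0.950255*0.223 = 0.666809
P(newsletter send | traffic spike, viral social-media post) = 0.211907/0.666809 ≈ 0.318
The drop from 0.590 to 0.318 is the explaining-away (discounting) effect.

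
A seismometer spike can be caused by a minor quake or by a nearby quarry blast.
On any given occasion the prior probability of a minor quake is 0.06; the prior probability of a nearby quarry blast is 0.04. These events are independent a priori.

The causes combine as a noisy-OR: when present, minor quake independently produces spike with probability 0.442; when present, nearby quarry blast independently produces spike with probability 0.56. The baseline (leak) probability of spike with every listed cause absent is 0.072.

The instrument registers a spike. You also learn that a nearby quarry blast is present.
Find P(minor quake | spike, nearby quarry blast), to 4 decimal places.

Under noisy-OR, P(spike | causes) = 1 − (1−0.072)·∏(1−qᵢ) over the active causes.
P(spike | nearby quarry blast) = 0.59168·0.94 + 0.772157·0.06 = 0.556179 + 0.046329 = 0.602508
Restricting to configurations with minor quake present: 0.772157·0.06 = 0.046329.
Hence the posterior is 0.046329/0.602508 ≈ 0.0769.

P(minor quake | spike, nearby quarry blast) ≈ 0.0769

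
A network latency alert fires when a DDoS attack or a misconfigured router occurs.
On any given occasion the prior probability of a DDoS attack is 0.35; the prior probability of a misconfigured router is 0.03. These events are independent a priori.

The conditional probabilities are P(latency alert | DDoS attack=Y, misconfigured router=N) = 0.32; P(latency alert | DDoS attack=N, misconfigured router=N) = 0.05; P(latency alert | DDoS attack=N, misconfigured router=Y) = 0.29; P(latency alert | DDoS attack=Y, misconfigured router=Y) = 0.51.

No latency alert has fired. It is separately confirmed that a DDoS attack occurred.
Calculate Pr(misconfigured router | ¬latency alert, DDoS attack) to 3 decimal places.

Pr(misconfigured router | ¬latency alert, DDoS attack) ≈ 0.022

Sum P(¬latency alert|·) weighted by the priors over both values of misconfigured router:
  P(¬latency alert | DDoS attack) = 0.68·0.97 + 0.49·0.03
        = 0.659600 + 0.014700 = 0.674300
Configurations with misconfigured router contribute 0.014700, so
  P(misconfigured router | ¬latency alert, DDoS attack) = 0.014700 / 0.674300 ≈ 0.022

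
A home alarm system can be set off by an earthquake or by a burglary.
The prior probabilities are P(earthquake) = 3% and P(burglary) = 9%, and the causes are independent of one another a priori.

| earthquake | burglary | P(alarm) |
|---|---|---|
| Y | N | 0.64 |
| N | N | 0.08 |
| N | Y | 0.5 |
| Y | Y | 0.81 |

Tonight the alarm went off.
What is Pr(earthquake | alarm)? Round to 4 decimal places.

Pr(earthquake | alarm) ≈ 0.1468

By total probability over the 4 (earthquake, burglary) configurations:
  P(alarm) = 0.08*0.97*0.91 + 0.5*0.97*0.09 + 0.64*0.03*0.91 + 0.81*0.03*0.09
        = 0.070616 + 0.043650 + 0.017472 + 0.002187 = 0.133925
Keeping only the earthquake-present terms gives 0.019659, so
  P(earthquake | alarm) = 0.019659 / 0.133925 ≈ 0.1468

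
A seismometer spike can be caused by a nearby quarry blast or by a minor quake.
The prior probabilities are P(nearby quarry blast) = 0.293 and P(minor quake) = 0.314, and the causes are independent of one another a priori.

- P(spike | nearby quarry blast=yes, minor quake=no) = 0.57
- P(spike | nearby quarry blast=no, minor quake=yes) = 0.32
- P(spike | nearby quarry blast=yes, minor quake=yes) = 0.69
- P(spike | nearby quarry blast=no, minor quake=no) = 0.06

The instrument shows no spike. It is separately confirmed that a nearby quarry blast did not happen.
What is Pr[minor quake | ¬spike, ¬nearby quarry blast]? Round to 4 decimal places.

Pr[minor quake | ¬spike, ¬nearby quarry blast] ≈ 0.2488

P(¬spike | ¬nearby quarry blast) = 0.94×0.686 + 0.68×0.314 = 0.644840 + 0.213520 = 0.858360
Of this, 0.213520 comes from 0.68×0.314 (the minor quake=true cases).
P(minor quake | ¬spike, ¬nearby quarry blast) = 0.213520 / 0.858360 ≈ 0.2488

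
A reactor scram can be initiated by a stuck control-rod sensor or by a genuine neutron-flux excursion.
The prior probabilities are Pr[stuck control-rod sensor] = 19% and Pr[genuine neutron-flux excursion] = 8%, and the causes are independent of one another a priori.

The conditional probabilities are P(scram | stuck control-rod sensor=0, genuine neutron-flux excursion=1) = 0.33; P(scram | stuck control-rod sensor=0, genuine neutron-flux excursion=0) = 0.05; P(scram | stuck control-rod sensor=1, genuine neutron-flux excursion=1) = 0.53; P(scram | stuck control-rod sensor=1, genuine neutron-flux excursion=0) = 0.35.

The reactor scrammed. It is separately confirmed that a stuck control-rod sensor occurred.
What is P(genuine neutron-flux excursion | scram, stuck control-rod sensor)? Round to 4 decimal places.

P(genuine neutron-flux excursion | scram, stuck control-rod sensor) ≈ 0.1164

By total probability over both values of genuine neutron-flux excursion:
  P(scram | stuck control-rod sensor) = 0.35×0.92 + 0.53×0.08
        = 0.322000 + 0.042400 = 0.364400
The terms with genuine neutron-flux excursion present sum to 0.042400, so
  P(genuine neutron-flux excursion | scram, stuck control-rod sensor) = 0.042400 / 0.364400 ≈ 0.1164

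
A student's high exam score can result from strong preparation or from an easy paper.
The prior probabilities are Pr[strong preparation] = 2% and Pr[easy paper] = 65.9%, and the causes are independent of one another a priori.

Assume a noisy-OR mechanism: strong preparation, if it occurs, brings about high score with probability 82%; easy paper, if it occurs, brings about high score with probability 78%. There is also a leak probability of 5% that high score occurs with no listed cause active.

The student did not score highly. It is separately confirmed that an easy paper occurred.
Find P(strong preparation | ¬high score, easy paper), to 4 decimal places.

P(strong preparation | ¬high score, easy paper) ≈ 0.0037

Under noisy-OR, P(high score | causes) = 1 − (1−0.05)·∏(1−qᵢ) over the active causes.
Sum P(¬high score|·) weighted by the priors over both values of strong preparation:
  P(¬high score | easy paper) = 0.209*0.98 + 0.03762*0.02
        = 0.204820 + 0.000752 = 0.205572
Keeping only the strong preparation-present terms gives 0.000752, so
  P(strong preparation | ¬high score, easy paper) = 0.000752 / 0.205572 ≈ 0.0037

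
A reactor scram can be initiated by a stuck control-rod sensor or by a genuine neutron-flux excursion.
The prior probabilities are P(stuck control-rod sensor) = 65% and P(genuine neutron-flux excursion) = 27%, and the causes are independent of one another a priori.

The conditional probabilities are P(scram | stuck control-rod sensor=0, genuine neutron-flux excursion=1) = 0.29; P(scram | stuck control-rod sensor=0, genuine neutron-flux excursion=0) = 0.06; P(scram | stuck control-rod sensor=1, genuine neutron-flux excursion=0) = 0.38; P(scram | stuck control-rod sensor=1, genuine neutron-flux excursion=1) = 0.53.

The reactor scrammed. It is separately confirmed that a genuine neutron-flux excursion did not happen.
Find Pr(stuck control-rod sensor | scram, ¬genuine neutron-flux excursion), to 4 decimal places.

Pr(stuck control-rod sensor | scram, ¬genuine neutron-flux excursion) ≈ 0.9216

Sum P(scram|·) weighted by the priors over both values of stuck control-rod sensor:
  P(scram | ¬genuine neutron-flux excursion) = 0.06·0.35 + 0.38·0.65
        = 0.021000 + 0.247000 = 0.268000
The terms with stuck control-rod sensor present sum to 0.247000, so
  P(stuck control-rod sensor | scram, ¬genuine neutron-flux excursion) = 0.247000 / 0.268000 ≈ 0.9216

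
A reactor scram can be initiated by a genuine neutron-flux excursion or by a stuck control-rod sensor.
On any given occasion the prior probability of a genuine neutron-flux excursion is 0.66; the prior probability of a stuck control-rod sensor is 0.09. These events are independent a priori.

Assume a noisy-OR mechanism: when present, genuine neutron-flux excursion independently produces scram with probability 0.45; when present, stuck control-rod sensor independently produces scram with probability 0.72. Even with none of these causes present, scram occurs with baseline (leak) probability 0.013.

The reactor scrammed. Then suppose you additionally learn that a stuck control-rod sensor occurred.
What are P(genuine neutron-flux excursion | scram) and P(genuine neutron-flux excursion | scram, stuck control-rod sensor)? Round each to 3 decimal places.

Under noisy-OR, P(scram | causes) = 1 − (1−0.013)·∏(1−qᵢ) over the active causes.
Sum P(scram|·) weighted by the priors over the 4 (genuine neutron-flux excursion, stuck control-rod sensor) configurations:
  P(scram) = 0.013·0.34·0.91 + 0.72364·0.34·0.09 + 0.45715·0.66·0.91 + 0.848002·0.66·0.09
        = 0.004022 + 0.022143 + 0.274564 + 0.050371 = 0.351100
Configurations with genuine neutron-flux excursion contribute 0.324935, so
  P(genuine neutron-flux excursion | scram) = 0.324935 / 0.351100 ≈ 0.925

Now also conditioning on stuck control-rod sensor=true:
Enumerate both values of genuine neutron-flux excursion and weight by the priors:
  P(scram | stuck control-rod sensor) = 0.72364*0.34 + 0.848002*0.66
        = 0.246038 + 0.559681 = 0.805719
Keeping only the genuine neutron-flux excursion-present terms gives 0.559681, so
  P(genuine neutron-flux excursion | scram, stuck control-rod sensor) = 0.559681 / 0.805719 ≈ 0.695

P(genuine neutron-flux excursion | scram) ≈ 0.925; P(genuine neutron-flux excursion | scram, stuck control-rod sensor) ≈ 0.695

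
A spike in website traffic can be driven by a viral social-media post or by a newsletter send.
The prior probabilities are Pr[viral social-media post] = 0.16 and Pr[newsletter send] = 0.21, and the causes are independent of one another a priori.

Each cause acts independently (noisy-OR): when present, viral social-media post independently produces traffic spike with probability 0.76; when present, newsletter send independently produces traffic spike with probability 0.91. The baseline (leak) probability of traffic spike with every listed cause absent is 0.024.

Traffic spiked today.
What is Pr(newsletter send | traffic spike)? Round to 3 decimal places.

Under noisy-OR, P(traffic spike | causes) = 1 − (1−0.024)·∏(1−qᵢ) over the active causes.
P(traffic spike) = 0.024·0.84·0.79 + 0.91216·0.84·0.21 + 0.76576·0.16·0.79 + 0.978918·0.16·0.21 = 0.015926 + 0.160905 + 0.096792 + 0.032892 = 0.306515
Of this, 0.193797 comes from 0.160905 + 0.032892 (the newsletter send=true cases).
P(newsletter send | traffic spike) = 0.193797 / 0.306515 ≈ 0.632

Pr(newsletter send | traffic spike) ≈ 0.632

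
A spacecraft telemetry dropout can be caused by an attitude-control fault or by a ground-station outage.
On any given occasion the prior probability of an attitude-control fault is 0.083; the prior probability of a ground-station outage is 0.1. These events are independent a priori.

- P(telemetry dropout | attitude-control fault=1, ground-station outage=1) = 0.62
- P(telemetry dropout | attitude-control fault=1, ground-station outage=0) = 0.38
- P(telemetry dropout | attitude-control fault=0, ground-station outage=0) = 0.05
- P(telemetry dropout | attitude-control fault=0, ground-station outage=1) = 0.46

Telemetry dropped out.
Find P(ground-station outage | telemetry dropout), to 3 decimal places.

By total probability over the 4 (attitude-control fault, ground-station outage) configurations:
  P(telemetry dropout) = 0.05·0.917·0.9 + 0.46·0.917·0.1 + 0.38·0.083·0.9 + 0.62·0.083·0.1
        = 0.041265 + 0.042182 + 0.028386 + 0.005146 = 0.116979
Configurations with ground-station outage contribute 0.047328, so
  P(ground-station outage | telemetry dropout) = 0.047328 / 0.116979 ≈ 0.405

P(ground-station outage | telemetry dropout) ≈ 0.405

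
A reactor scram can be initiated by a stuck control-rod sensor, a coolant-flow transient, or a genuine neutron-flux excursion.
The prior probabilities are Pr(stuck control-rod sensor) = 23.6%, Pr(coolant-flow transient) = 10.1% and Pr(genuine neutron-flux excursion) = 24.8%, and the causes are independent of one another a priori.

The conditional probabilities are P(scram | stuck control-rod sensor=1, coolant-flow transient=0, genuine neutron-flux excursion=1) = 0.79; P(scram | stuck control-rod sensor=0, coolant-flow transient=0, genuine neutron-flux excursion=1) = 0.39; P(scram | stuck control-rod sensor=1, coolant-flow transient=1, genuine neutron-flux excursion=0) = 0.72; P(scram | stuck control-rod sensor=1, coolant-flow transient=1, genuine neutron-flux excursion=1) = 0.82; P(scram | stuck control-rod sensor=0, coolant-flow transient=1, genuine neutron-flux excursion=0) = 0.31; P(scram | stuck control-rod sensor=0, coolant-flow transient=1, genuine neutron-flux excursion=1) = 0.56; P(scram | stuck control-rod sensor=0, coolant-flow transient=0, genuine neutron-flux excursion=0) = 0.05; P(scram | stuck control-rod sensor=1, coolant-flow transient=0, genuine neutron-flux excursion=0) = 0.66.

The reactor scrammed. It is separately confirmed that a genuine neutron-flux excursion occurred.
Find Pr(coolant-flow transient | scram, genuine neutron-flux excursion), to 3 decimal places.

Pr(coolant-flow transient | scram, genuine neutron-flux excursion) ≈ 0.126

Numerator (weight on configurations with coolant-flow transient): 0.043212 + 0.019546 = 0.062758
Normalizer over all consistent configurations: 0.39·0.764·0.899 + 0.56·0.764·0.101 + 0.79·0.236·0.899 + 0.82·0.236·0.101 = 0.498234
Posterior = 0.062758 / 0.498234 ≈ 0.126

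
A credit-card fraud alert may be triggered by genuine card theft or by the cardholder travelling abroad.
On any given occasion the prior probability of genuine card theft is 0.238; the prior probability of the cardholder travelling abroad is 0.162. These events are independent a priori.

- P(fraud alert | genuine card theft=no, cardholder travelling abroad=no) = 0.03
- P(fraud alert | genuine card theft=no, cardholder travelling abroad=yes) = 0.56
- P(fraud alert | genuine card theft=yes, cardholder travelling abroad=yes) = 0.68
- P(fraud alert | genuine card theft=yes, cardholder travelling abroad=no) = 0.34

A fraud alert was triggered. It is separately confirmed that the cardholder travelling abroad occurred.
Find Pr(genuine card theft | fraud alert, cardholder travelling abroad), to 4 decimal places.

Numerator (weight on configurations with genuine card theft): 0.68*0.238 = 0.161840
Normalizer over all consistent configurations: 0.56*0.762 + 0.68*0.238 = 0.588560
Posterior = 0.161840 / 0.588560 ≈ 0.2750

Pr(genuine card theft | fraud alert, cardholder travelling abroad) ≈ 0.2750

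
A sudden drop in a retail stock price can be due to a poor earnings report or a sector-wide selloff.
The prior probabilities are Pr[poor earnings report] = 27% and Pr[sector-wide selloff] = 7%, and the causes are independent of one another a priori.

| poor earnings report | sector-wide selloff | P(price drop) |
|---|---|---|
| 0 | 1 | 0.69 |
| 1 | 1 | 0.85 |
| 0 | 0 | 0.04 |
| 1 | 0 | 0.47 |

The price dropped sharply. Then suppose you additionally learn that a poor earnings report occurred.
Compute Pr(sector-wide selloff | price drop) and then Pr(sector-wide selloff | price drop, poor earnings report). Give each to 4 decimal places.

Pr(sector-wide selloff | price drop) ≈ 0.2612; Pr(sector-wide selloff | price drop, poor earnings report) ≈ 0.1198

P(price drop) = 0.04×0.73×0.93 + 0.69×0.73×0.07 + 0.47×0.27×0.93 + 0.85×0.27×0.07 = 0.027156 + 0.035259 + 0.118017 + 0.016065 = 0.196497
Of this, 0.051324 comes from 0.035259 + 0.016065 (the sector-wide selloff=true cases).
So P(sector-wide selloff | price drop) = 0.051324/0.196497 ≈ 0.2612.

With the extra evidence:
P(price drop | poor earnings report) = 0.47·0.93 + 0.85·0.07 = 0.437100 + 0.059500 = 0.496600
Restricting to configurations with sector-wide selloff present: 0.85·0.07 = 0.059500.
P(sector-wide selloff | price drop, poor earnings report) = 0.059500 / 0.496600 ≈ 0.1198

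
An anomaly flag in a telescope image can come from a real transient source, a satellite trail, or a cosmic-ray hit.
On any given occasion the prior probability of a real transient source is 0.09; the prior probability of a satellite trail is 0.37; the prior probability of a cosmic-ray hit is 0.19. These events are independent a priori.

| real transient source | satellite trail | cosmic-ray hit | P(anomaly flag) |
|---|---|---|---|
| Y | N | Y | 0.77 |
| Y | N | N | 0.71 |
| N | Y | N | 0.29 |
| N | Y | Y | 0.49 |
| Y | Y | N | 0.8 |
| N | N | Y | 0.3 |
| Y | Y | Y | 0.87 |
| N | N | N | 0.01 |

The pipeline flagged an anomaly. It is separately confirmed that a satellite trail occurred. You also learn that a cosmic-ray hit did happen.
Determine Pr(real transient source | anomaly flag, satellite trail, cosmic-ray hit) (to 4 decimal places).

By total probability over both values of real transient source:
  P(anomaly flag | satellite trail, cosmic-ray hit) = 0.49×0.91 + 0.87×0.09
        = 0.445900 + 0.078300 = 0.524200
Keeping only the real transient source-present terms gives 0.078300, so
  P(real transient source | anomaly flag, satellite trail, cosmic-ray hit) = 0.078300 / 0.524200 ≈ 0.1494

Pr(real transient source | anomaly flag, satellite trail, cosmic-ray hit) ≈ 0.1494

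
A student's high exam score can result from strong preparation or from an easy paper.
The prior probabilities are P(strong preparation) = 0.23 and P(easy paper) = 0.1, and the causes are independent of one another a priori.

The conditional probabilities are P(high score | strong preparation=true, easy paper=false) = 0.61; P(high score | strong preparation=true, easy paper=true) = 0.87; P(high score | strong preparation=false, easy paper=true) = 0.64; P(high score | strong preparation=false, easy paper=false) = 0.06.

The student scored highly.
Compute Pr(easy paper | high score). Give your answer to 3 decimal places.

P(high score) = 0.06·0.77·0.9 + 0.64·0.77·0.1 + 0.61·0.23·0.9 + 0.87·0.23·0.1 = 0.041580 + 0.049280 + 0.126270 + 0.020010 = 0.237140
Restricting to configurations with easy paper present: 0.049280 + 0.020010 = 0.069290.
P(easy paper | high score) = 0.069290 / 0.237140 ≈ 0.292

Pr(easy paper | high score) ≈ 0.292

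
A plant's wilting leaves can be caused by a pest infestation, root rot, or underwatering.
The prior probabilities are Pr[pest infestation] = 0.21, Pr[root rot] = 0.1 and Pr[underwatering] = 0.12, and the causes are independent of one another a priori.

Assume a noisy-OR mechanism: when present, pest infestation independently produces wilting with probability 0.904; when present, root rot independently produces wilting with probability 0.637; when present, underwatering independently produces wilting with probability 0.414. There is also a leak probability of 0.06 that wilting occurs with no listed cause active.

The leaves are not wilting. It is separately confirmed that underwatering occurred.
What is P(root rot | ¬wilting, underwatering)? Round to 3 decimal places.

Under noisy-OR, P(wilting | causes) = 1 − (1−0.06)·∏(1−qᵢ) over the active causes.
Enumerate the 4 (pest infestation, root rot) configurations and weight by the priors:
  P(¬wilting | underwatering) = 0.55084×0.79×0.9 + 0.199955×0.79×0.1 + 0.052881×0.21×0.9 + 0.019196×0.21×0.1
        = 0.391647 + 0.015796 + 0.009995 + 0.000403 = 0.417841
Configurations with root rot contribute 0.016199, so
  P(root rot | ¬wilting, underwatering) = 0.016199 / 0.417841 ≈ 0.039

P(root rot | ¬wilting, underwatering) ≈ 0.039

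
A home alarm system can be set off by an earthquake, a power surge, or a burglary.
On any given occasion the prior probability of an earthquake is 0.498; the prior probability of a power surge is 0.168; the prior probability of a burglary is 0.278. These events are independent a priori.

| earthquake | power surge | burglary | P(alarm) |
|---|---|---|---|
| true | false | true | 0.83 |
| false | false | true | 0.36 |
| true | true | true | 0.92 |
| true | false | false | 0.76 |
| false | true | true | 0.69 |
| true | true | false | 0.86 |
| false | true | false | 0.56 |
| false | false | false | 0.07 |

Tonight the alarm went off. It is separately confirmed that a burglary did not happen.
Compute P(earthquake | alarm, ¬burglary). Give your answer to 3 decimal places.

P(earthquake | alarm, ¬burglary) ≈ 0.835

P(alarm | ¬burglary) = 0.07*0.502*0.832 + 0.56*0.502*0.168 + 0.76*0.498*0.832 + 0.86*0.498*0.168 = 0.029236 + 0.047228 + 0.314895 + 0.071951 = 0.463310
Of this, 0.386846 comes from 0.314895 + 0.071951 (the earthquake=true cases).
So P(earthquake | alarm, ¬burglary) = 0.386846/0.463310 ≈ 0.835.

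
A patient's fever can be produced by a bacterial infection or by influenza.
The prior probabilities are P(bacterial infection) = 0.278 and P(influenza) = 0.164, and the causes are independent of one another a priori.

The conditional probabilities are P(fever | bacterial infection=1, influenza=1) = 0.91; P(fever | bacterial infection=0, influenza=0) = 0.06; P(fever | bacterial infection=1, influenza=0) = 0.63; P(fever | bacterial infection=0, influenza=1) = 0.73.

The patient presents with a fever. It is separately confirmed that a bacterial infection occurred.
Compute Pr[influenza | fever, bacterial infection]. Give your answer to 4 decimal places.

By total probability over both values of influenza:
  P(fever | bacterial infection) = 0.63*0.836 + 0.91*0.164
        = 0.526680 + 0.149240 = 0.675920
Keeping only the influenza-present terms gives 0.149240, so
  P(influenza | fever, bacterial infection) = 0.149240 / 0.675920 ≈ 0.2208

Pr[influenza | fever, bacterial infection] ≈ 0.2208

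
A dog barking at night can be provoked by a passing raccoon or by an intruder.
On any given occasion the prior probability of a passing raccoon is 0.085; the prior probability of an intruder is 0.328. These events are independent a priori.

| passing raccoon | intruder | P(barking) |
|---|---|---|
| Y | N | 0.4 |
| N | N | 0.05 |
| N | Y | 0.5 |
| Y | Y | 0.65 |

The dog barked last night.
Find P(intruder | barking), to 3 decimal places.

P(intruder | barking) ≈ 0.758

For the numerator, keep only intruder=true terms: 0.150060 + 0.018122 = 0.168182
The normalizing constant is 0.05·0.915·0.672 + 0.5·0.915·0.328 + 0.4·0.085·0.672 + 0.65·0.085·0.328 = 0.221774
Posterior = 0.168182 / 0.221774 ≈ 0.758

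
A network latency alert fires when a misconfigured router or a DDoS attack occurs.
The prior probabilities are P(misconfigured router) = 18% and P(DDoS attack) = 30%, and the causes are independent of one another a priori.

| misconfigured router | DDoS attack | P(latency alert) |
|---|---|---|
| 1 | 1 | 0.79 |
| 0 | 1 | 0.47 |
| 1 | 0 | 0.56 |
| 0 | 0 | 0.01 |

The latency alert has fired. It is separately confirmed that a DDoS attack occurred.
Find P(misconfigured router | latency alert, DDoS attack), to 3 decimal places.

P(latency alert | DDoS attack) = 0.47*0.82 + 0.79*0.18 = 0.385400 + 0.142200 = 0.527600
The misconfigured router-present share is 0.79*0.18 = 0.142200.
P(misconfigured router | latency alert, DDoS attack) = 0.142200 / 0.527600 ≈ 0.270

P(misconfigured router | latency alert, DDoS attack) ≈ 0.270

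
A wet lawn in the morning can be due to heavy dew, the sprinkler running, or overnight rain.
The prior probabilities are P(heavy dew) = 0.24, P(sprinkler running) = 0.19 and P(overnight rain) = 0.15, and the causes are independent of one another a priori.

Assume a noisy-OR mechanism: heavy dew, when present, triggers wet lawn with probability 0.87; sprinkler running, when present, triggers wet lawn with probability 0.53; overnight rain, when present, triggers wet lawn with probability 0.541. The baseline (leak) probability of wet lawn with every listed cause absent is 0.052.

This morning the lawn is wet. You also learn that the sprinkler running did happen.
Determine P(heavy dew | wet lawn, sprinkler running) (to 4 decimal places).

Under noisy-OR, P(wet lawn | causes) = 1 − (1−0.052)·∏(1−qᵢ) over the active causes.
P(wet lawn | sprinkler running) = 0.55444×0.76×0.85 + 0.795488×0.76×0.15 + 0.942077×0.24×0.85 + 0.973413×0.24×0.15 = 0.358168 + 0.090686 + 0.192184 + 0.035043 = 0.676081
The heavy dew-present share is 0.192184 + 0.035043 = 0.227227.
Hence the posterior is 0.227227/0.676081 ≈ 0.3361.

P(heavy dew | wet lawn, sprinkler running) ≈ 0.3361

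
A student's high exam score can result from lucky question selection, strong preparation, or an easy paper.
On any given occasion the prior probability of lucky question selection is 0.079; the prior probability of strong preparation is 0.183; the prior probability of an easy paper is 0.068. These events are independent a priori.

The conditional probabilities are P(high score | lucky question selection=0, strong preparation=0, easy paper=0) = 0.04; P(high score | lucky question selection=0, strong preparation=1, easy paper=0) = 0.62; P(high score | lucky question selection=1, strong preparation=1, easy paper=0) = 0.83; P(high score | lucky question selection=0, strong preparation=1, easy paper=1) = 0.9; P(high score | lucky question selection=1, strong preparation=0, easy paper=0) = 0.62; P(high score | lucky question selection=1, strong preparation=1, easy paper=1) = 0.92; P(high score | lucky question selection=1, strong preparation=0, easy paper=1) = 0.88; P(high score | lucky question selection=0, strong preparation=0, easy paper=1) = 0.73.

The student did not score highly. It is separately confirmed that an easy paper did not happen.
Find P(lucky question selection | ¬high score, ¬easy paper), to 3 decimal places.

Numerator (weight on configurations with lucky question selection): 0.024526 + 0.002458 = 0.026984
Denominator P(¬high score | ¬easy paper): 0.96*0.921*0.817 + 0.38*0.921*0.183 + 0.38*0.079*0.817 + 0.17*0.079*0.183 = 0.813389
P(lucky question selection | ¬high score, ¬easy paper) = 0.026984/0.813389 ≈ 0.033

P(lucky question selection | ¬high score, ¬easy paper) ≈ 0.033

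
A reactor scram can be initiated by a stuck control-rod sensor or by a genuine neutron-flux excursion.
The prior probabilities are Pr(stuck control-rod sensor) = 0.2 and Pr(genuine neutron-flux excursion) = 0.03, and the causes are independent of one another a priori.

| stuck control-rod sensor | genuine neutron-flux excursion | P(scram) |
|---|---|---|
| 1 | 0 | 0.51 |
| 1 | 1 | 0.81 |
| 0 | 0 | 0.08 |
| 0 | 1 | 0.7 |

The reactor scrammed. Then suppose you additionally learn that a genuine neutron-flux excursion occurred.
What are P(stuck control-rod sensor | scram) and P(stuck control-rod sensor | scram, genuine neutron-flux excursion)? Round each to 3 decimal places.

P(stuck control-rod sensor | scram) ≈ 0.568; P(stuck control-rod sensor | scram, genuine neutron-flux excursion) ≈ 0.224

P(scram) = 0.08·0.8·0.97 + 0.7·0.8·0.03 + 0.51·0.2·0.97 + 0.81·0.2·0.03 = 0.062080 + 0.016800 + 0.098940 + 0.004860 = 0.182680
Of this, 0.103800 comes from 0.098940 + 0.004860 (the stuck control-rod sensor=true cases).
Hence the posterior is 0.103800/0.182680 ≈ 0.568.

With the extra evidence:
For the numerator, keep only stuck control-rod sensor=true terms: 0.81×0.2 = 0.162000
The normalizing constant is 0.7×0.8 + 0.81×0.2 = 0.722000
P(stuck control-rod sensor | scram, genuine neutron-flux excursion) = 0.162000/0.722000 ≈ 0.224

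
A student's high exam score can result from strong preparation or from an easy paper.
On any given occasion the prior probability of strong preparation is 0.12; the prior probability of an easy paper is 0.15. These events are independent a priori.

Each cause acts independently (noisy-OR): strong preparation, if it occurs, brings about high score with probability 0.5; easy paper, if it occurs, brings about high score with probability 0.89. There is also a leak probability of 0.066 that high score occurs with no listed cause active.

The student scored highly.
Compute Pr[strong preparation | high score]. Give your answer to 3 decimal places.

Pr[strong preparation | high score] ≈ 0.299

Under noisy-OR, P(high score | causes) = 1 − (1−0.066)·∏(1−qᵢ) over the active causes.
Enumerate the 4 (strong preparation, easy paper) configurations and weight by the priors:
  P(high score) = 0.066×0.88×0.85 + 0.89726×0.88×0.15 + 0.533×0.12×0.85 + 0.94863×0.12×0.15
        = 0.049368 + 0.118438 + 0.054366 + 0.017075 = 0.239247
The terms with strong preparation present sum to 0.071441, so
  P(strong preparation | high score) = 0.071441 / 0.239247 ≈ 0.299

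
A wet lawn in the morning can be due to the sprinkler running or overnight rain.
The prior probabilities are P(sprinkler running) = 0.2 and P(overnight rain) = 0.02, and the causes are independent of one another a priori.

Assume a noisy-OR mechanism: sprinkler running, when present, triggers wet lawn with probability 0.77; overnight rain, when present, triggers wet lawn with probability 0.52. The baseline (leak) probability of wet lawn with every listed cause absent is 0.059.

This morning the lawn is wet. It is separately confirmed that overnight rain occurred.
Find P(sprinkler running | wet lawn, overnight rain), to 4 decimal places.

Under noisy-OR, P(wet lawn | causes) = 1 − (1−0.059)·∏(1−qᵢ) over the active causes.
P(wet lawn | overnight rain) = 0.54832*0.8 + 0.896114*0.2 = 0.438656 + 0.179223 = 0.617879
Of this, 0.179223 comes from 0.896114*0.2 (the sprinkler running=true cases).
P(sprinkler running | wet lawn, overnight rain) = 0.179223 / 0.617879 ≈ 0.2901

P(sprinkler running | wet lawn, overnight rain) ≈ 0.2901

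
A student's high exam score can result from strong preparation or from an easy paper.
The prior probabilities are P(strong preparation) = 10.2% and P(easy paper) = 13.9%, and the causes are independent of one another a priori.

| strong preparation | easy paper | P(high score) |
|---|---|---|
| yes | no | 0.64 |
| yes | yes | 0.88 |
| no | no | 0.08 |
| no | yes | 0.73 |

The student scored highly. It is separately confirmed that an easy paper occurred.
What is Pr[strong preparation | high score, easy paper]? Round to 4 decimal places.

Pr[strong preparation | high score, easy paper] ≈ 0.1204

Weight on strong preparation=true, given the evidence: 0.88·0.102 = 0.089760
The normalizing constant is 0.73·0.898 + 0.88·0.102 = 0.745300
P(strong preparation | high score, easy paper) = 0.089760/0.745300 ≈ 0.1204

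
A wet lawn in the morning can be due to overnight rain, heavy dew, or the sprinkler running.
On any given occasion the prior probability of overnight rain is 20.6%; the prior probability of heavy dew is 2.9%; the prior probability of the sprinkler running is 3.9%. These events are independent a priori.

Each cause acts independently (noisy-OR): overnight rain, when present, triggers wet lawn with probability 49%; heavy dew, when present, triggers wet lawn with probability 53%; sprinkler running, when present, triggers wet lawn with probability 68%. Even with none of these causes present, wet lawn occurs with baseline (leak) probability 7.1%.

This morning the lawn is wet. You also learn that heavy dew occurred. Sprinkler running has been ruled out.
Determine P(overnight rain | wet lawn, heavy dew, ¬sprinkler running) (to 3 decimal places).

Under noisy-OR, P(wet lawn | causes) = 1 − (1−0.071)·∏(1−qᵢ) over the active causes.
P(wet lawn | heavy dew, ¬sprinkler running) = 0.56337×0.794 + 0.777319×0.206 = 0.447316 + 0.160128 = 0.607444
Restricting to configurations with overnight rain present: 0.777319×0.206 = 0.160128.
Hence the posterior is 0.160128/0.607444 ≈ 0.264.

P(overnight rain | wet lawn, heavy dew, ¬sprinkler running) ≈ 0.264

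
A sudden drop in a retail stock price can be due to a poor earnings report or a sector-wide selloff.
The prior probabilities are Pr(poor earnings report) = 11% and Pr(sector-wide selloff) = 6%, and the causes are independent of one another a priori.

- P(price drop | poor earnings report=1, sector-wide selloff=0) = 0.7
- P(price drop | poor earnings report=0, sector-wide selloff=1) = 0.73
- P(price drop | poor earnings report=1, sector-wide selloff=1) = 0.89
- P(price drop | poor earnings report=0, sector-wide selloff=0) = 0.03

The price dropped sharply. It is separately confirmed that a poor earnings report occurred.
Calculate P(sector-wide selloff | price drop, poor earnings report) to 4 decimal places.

Sum P(price drop|·) weighted by the priors over both values of sector-wide selloff:
  P(price drop | poor earnings report) = 0.7·0.94 + 0.89·0.06
        = 0.658000 + 0.053400 = 0.711400
Keeping only the sector-wide selloff-present terms gives 0.053400, so
  P(sector-wide selloff | price drop, poor earnings report) = 0.053400 / 0.711400 ≈ 0.0751

P(sector-wide selloff | price drop, poor earnings report) ≈ 0.0751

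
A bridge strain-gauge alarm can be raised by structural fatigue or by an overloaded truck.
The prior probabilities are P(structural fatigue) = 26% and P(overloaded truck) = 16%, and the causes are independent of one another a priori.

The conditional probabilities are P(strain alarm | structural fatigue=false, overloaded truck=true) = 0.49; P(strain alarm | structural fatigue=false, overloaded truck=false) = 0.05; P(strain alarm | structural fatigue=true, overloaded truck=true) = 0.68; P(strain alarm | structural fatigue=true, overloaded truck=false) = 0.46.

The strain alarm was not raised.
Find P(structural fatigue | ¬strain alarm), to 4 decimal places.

P(structural fatigue | ¬strain alarm) ≈ 0.1678

P(¬strain alarm) = 0.95*0.74*0.84 + 0.51*0.74*0.16 + 0.54*0.26*0.84 + 0.32*0.26*0.16 = 0.590520 + 0.060384 + 0.117936 + 0.013312 = 0.782152
The structural fatigue-present share is 0.117936 + 0.013312 = 0.131248.
P(structural fatigue | ¬strain alarm) = 0.131248 / 0.782152 ≈ 0.1678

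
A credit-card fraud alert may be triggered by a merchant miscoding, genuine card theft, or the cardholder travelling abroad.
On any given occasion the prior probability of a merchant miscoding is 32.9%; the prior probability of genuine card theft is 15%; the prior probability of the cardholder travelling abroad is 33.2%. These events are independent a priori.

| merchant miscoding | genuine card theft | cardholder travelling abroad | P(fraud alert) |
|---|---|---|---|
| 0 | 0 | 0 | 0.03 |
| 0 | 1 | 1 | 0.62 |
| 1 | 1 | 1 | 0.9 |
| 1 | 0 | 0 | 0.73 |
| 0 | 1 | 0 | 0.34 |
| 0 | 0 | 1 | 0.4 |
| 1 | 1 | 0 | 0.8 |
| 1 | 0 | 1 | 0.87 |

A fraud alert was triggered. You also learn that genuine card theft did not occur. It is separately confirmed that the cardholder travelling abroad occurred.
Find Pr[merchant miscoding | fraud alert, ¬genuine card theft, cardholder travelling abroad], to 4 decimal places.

Numerator (weight on configurations with merchant miscoding): 0.87·0.329 = 0.286230
The normalizing constant is 0.4·0.671 + 0.87·0.329 = 0.554630
P(merchant miscoding | fraud alert, ¬genuine card theft, cardholder travelling abroad) = 0.286230/0.554630 ≈ 0.5161

Pr[merchant miscoding | fraud alert, ¬genuine card theft, cardholder travelling abroad] ≈ 0.5161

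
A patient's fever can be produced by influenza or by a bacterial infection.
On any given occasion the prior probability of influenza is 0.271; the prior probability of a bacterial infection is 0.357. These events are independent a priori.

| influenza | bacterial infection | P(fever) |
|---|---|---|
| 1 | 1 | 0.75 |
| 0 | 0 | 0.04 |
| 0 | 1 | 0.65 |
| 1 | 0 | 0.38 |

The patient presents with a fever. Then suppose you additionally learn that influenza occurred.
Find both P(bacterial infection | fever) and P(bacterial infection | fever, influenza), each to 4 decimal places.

P(fever) = 0.04·0.729·0.643 + 0.65·0.729·0.357 + 0.38·0.271·0.643 + 0.75·0.271·0.357 = 0.018750 + 0.169164 + 0.066216 + 0.072560 = 0.326690
Of this, 0.241724 comes from 0.169164 + 0.072560 (the bacterial infection=true cases).
Hence the posterior is 0.241724/0.326690 ≈ 0.7399.

Now condition on the additional information:
P(fever | influenza) = 0.38·0.643 + 0.75·0.357 = 0.244340 + 0.267750 = 0.512090
The bacterial infection-present share is 0.75·0.357 = 0.267750.
So P(bacterial infection | fever, influenza) = 0.267750/0.512090 ≈ 0.5229.
— influenza explains away the evidence for bacterial infection.

P(bacterial infection | fever) ≈ 0.7399; P(bacterial infection | fever, influenza) ≈ 0.5229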